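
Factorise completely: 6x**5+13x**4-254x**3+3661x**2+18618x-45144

Testing divisors of the constant over divisors of the leading coefficient, x = 11/6 is a root, so (6x-11) divides it; the quotient is x**4+4x**3-35x**2+546x+4104.
Continuing, x = -9 is a root, so (x+9) is a factor; dividing leaves x**3-5x**2+10x+456.
Continuing, x = -6 is a root, giving the factor (x+6) and quotient x**2-11x+76.
The quadratic x**2-11x+76 has discriminant -183 < 0 and is irreducible over ℤ.

(6x-11)(x+6)(x+9)(x**2-11x+76)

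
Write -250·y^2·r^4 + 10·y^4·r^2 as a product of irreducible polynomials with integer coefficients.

10·r^2·y^2·(y - 5·r)·(y + 5·r)

Pull out the common factor 10·y^2·r^2; y^2 - 25·r^2 is a difference of squares.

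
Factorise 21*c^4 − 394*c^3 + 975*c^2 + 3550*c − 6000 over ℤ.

Among the possible rational roots, c = 5 is a root, so (c − 5) is a factor; dividing leaves 21*c^3 − 289*c^2 − 470*c + 1200.
Continuing, c = 10/7 is a root, so (7*c − 10) divides it; the quotient is 3*c^2 − 37*c − 120.
The remaining quadratic factors as (c − 15)(3*c + 8).

(3*c + 8)*(7*c − 10)*(c − 15)*(c − 5)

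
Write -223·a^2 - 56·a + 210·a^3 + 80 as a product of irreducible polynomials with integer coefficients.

Trying the rational-root candidates, a = 5/6 is a root, so (6·a - 5) divides it; the quotient is 35·a^2 - 8·a - 16.
The remaining quadratic factors as (7·a + 4)(5·a - 4).

(5·a - 4)·(6·a - 5)·(7·a + 4)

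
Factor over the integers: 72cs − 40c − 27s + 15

Group as (72cs − 40c) + (−27s + 15) = 8c(9s − 5) − 3(9s − 5).
Both groups share the factor (9s − 5).

(8c − 3)(9s − 5)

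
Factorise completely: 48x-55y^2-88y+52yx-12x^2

Group: -5y(11y-6x) + (2x-8)(11y-6x); both groups contain (11y-6x).

-(5y-2x+8)(11y-6x)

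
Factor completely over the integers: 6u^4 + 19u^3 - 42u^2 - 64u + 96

Testing divisors of the constant over divisors of the leading coefficient, u = 4/3 is a root, so (3u - 4) is a factor; dividing leaves 2u^3 + 9u^2 - 2u - 24.
Then u = -4 is a root, so (u + 4) is a factor; dividing leaves 2u^2 + u - 6.
The remaining quadratic factors as (2u - 3)(u + 2).

(2u - 3)(3u - 4)(u + 2)(u + 4)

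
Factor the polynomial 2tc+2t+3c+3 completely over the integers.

Group as (2tc+2t) + (3c+3) = 2t(c+1) + 3(c+1).
Both groups share the factor (c+1).

(2t+3)(c+1)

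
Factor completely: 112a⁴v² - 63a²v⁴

Every term has a factor of 7a²v². Then 16a² - 9v² = (4a)² − (3v)².

7a²v²(4a + 3v)(4a - 3v)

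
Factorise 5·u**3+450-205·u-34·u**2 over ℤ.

Among the possible rational roots, u = 9/5 is a root, so (5·u-9) divides it; the quotient is u**2-5·u-50.
The remaining quadratic factors as (u+5)(u-10).

(5·u-9)·(u+5)·(u-10)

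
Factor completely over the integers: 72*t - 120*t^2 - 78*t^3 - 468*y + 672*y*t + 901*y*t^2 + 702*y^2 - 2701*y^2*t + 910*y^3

Group: 5*y*(182*y^2 - 67*y*t - 78*y + 6*t^2 + 12*t) + (-13*t + 6)*(182*y^2 - 67*y*t - 78*y + 6*t^2 + 12*t); both groups contain (182*y^2 - 67*y*t - 78*y + 6*t^2 + 12*t), so (5*y - 13*t + 6) is a factor with cofactor 182*y^2 - 67*y*t - 78*y + 6*t^2 + 12*t.
The cofactor groups again: 182*y^2 - 67*y*t - 78*y + 6*t^2 + 12*t = 13*y*(14*y - 3*t - 6) - 2*t*(14*y - 3*t - 6); both groups contain (14*y - 3*t - 6), giving (13*y - 2*t)*(14*y - 3*t - 6).

(5*y - 13*t + 6)*(13*y - 2*t)*(14*y - 3*t - 6)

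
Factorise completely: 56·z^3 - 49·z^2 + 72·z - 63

Group as (56·z^3 + 72·z) + (-49·z^2 - 63) = 8·z·(7·z^2 + 9) - 7·(7·z^2 + 9).
Both groups share the factor (7·z^2 + 9).

(8·z - 7)·(7·z^2 + 9)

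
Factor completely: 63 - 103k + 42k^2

(6k - 7)(7k - 9)

Need a pair with product 42·63 = 2646 and sum -103: that's -49 and -54.
Split the middle term: 42k^2 - 49k - 54k + 63 = 7k(6k - 7) - 9(6k - 7).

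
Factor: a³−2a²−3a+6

Group as (a³−3a) + (−2a²+6) = a(a²−3) − 2(a²−3).
Both groups share the factor (a²−3).

(a−2)(a²−3)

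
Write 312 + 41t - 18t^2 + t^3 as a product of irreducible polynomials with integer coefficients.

Among the possible rational roots, t = 8 is a root, so (t - 8) divides it; the quotient is t^2 - 10t - 39.
The remaining quadratic factors as (t + 3)(t - 13).

(t + 3)(t - 13)(t - 8)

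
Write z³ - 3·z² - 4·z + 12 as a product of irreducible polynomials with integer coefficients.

(z + 2)·(z - 2)·(z - 3)

Among the possible rational roots, z = -2 is a root, so (z + 2) is a factor; dividing leaves z² - 5·z + 6.
The remaining quadratic factors as (z - 3)(z - 2).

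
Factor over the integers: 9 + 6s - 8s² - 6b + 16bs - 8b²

-(2b - 2s + 3)(4b - 4s - 3)

Group: -4b(2b - 2s + 3) + (4s + 3)(2b - 2s + 3); both groups contain (2b - 2s + 3).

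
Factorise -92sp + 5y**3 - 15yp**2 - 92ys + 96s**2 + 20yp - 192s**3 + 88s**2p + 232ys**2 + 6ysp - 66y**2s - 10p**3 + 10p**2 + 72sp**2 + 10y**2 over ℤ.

(y - 4s - 2p + 2)(5y - 6s + 5p)(y - 8s + p)

Group: 5y(y**2 - 12ys - yp + 2y + 32s**2 + 12sp - 16s - 2p**2 + 2p) + (-6s + 5p)(y**2 - 12ys - yp + 2y + 32s**2 + 12sp - 16s - 2p**2 + 2p); both groups contain (y**2 - 12ys - yp + 2y + 32s**2 + 12sp - 16s - 2p**2 + 2p), so (5y - 6s + 5p) is a factor with cofactor y**2 - 12ys - yp + 2y + 32s**2 + 12sp - 16s - 2p**2 + 2p.
The cofactor groups again: y**2 - 12ys - yp + 2y + 32s**2 + 12sp - 16s - 2p**2 + 2p = y(y - 4s - 2p + 2) + (-8s + p)(y - 4s - 2p + 2); both groups contain (y - 4s - 2p + 2), giving (y - 8s + p)(y - 4s - 2p + 2).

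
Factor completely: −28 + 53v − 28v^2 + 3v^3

(3v − 4)(v − 1)(v − 7)

Testing divisors of the constant over divisors of the leading coefficient, v = 7 is a root, so (v − 7) divides it; the quotient is 3v^2 − 7v + 4.
The remaining quadratic factors as (3v − 4)(v − 1).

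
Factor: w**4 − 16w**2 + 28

(w**2 − 14)(w**2 − 2)

Substitute u = w**2 to get a quadratic in u, then factor.
w**2 − 14 is irreducible over ℤ (14 is not a perfect square).
w**2 − 2 is irreducible over ℤ (2 is not a perfect square).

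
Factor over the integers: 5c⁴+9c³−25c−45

(5c+9)(c³−5)

Group as (5c⁴−25c) + (9c³−45) = 5c(c³−5) + 9(c³−5).
Both groups share the factor (c³−5).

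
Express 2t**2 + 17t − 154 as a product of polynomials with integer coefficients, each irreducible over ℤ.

(2t − 11)(t + 14)

Need a pair with product 2·(−154) = −308 and sum 17: that's −11 and 28.
Split the middle term: 2t**2 − 11t + 28t − 154 = t(2t − 11) + 14(2t − 11).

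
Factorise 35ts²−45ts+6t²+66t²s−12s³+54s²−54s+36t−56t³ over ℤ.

Group: 7t(−8t²+14ts−6t−3s²+9s) + (4s−6)(−8t²+14ts−6t−3s²+9s); both groups contain (−8t²+14ts−6t−3s²+9s), so (7t+4s−6) is a factor with cofactor −8t²+14ts−6t−3s²+9s.
The cofactor groups again: −8t²+14ts−6t−3s²+9s = −4t(2t−3s) + (s−3)(2t−3s); both groups contain (2t−3s), giving −(4t−s+3)(2t−3s).

−(2t−3s)(4t−s+3)(7t+4s−6)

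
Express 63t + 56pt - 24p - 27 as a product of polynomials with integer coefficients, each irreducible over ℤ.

Group as (56pt - 24p) + (63t - 27) = 8p(7t - 3) + 9(7t - 3).
Both groups share the factor (7t - 3).

(7t - 3)(8p + 9)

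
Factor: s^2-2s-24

(s+4)(s-6)

Two integers with product -24 and sum -2 are -6 and 4.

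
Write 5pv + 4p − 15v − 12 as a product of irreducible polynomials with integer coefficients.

(5v + 4)(p − 3)

Group as (5pv + 4p) + (−15v − 12) = p(5v + 4) − 3(5v + 4).
Both groups share the factor (5v + 4).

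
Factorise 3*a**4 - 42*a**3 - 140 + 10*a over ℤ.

(a - 14)*(3*a**3 + 10)

Group as (3*a**4 + 10*a) + (-42*a**3 - 140) = a*(3*a**3 + 10) - 14*(3*a**3 + 10).
Both groups share the factor (3*a**3 + 10).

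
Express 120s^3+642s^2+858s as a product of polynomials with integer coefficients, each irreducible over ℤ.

Pull out the common factor 6s, then factor the remaining trinomial.

6s(4s+11)(5s+13)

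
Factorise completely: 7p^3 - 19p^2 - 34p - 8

(7p + 2)(p + 1)(p - 4)

Trying the rational-root candidates, p = 4 is a root, so (p - 4) divides it; the quotient is 7p^2 + 9p + 2.
The remaining quadratic factors as (p + 1)(7p + 2).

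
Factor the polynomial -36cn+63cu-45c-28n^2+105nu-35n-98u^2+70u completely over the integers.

Group: -9c(4n-7u+5) + (-7n+14u)(4n-7u+5); both groups contain (4n-7u+5).

-(4n-7u+5)(9c+7n-14u)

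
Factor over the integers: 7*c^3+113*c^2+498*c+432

Trying the rational-root candidates, c = -6 is a root, so (c+6) divides it; the quotient is 7*c^2+71*c+72.
The remaining quadratic factors as (c+9)(7*c+8).

(7*c+8)*(c+6)*(c+9)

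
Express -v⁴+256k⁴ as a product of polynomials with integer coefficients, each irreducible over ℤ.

(4k+v)(4k-v)(16k²+v²)

(4k)⁴ − (v)⁴ = ((4k)² − (v)²)((4k)² + (v)²); the first factor splits again, the second (16k²+v²) is irreducible.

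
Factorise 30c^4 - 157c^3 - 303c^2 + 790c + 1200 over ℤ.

Among the possible rational roots, c = -5/3 is a root, so (3c + 5) divides it; the quotient is 10c^3 - 69c^2 + 14c + 240.
Continuing, c = 6 is a root, so (c - 6) divides it; the quotient is 10c^2 - 9c - 40.
The remaining quadratic factors as (5c + 8)(2c - 5).

(2c - 5)(3c + 5)(5c + 8)(c - 6)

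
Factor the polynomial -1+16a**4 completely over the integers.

(2a+1)(2a-1)(4a**2+1)

(2a)⁴ − (1)⁴ = ((2a)² − (1)²)((2a)² + (1)²); the first factor splits again, the second (4a**2+1) is irreducible.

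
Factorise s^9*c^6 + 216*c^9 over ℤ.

c^6*(s^3 + 6*c)*(s^6 - 6*s^3*c + 36*c^2)

Factor out c^6 first: what remains is s^9 + 216*c^3.
Recognize a sum of cubes with the parts s^3 and 6*c.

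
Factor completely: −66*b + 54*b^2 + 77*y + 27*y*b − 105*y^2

Group: −15*y*(7*y − 6*b) + (−9*b + 11)*(7*y − 6*b); both groups contain (7*y − 6*b).

−(7*y − 6*b)*(15*y + 9*b − 11)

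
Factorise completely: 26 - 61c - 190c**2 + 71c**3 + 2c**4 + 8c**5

By the rational root theorem, c = -1/2 is a root, so (2c + 1) is a factor; dividing leaves 4c**4 - c**3 + 36c**2 - 113c + 26.
Next, c = 1/4 is a root, so (4c - 1) divides it; the quotient is c**3 + 9c - 26.
Continuing, c = 2 is a root, so (c - 2) is a factor; dividing leaves c**2 + 2c + 13.
The quadratic c**2 + 2c + 13 has discriminant -48 < 0 and is irreducible over ℤ.

(2c + 1)(4c - 1)(c - 2)(c**2 + 2c + 13)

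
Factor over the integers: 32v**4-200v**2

Factor out 8v**2, leaving 4v**2-25, which is a difference of two squares.

8v**2(2v+5)(2v-5)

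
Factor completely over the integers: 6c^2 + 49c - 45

Need a pair with product 6·(-45) = -270 and sum 49: that's -5 and 54.
Split the middle term: 6c^2 - 5c + 54c - 45 = c(6c - 5) + 9(6c - 5).

(6c - 5)(c + 9)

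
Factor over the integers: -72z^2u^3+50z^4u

Every term has a factor of 2z^2u. Then 25z^2-36u^2 = (5z)² − (6u)².

2uz^2(5z-6u)(5z+6u)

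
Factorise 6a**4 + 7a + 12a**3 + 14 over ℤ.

(a + 2)(6a**3 + 7)

Group as (6a**4 + 7a) + (12a**3 + 14) = a(6a**3 + 7) + 2(6a**3 + 7).
Both groups share the factor (6a**3 + 7).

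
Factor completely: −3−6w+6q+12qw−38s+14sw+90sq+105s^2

Group: 7s(15s+2w+1) + (6q−3)(15s+2w+1); both groups contain (15s+2w+1).

(15s+2w+1)(7s+6q−3)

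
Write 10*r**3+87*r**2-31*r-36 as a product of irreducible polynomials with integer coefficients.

Trying the rational-root candidates, r = -9 is a root, giving the factor (r+9) and quotient 10*r**2-3*r-4.
The remaining quadratic factors as (5*r-4)(2*r+1).

(2*r+1)*(5*r-4)*(r+9)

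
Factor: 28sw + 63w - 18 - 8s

(4s + 9)(7w - 2)

Group as (28sw - 8s) + (63w - 18) = 4s(7w - 2) + 9(7w - 2).
Both groups share the factor (7w - 2).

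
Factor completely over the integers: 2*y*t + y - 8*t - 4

(2*t + 1)*(y - 4)

Group as (2*y*t + y) + (-8*t - 4) = y*(2*t + 1) - 4*(2*t + 1).
Both groups share the factor (2*t + 1).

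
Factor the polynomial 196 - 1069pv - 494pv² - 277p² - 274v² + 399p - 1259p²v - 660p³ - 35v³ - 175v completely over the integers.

-(11p + v + 7)(12p + 5v + 7)(5p + 7v - 4)

Group: 12p(-55p² - 82pv + 9p - 7v² - 45v + 28) + (5v + 7)(-55p² - 82pv + 9p - 7v² - 45v + 28); both groups contain (-55p² - 82pv + 9p - 7v² - 45v + 28), so (12p + 5v + 7) is a factor with cofactor -55p² - 82pv + 9p - 7v² - 45v + 28.
The cofactor groups again: -55p² - 82pv + 9p - 7v² - 45v + 28 = -11p(5p + 7v - 4) + (-v - 7)(5p + 7v - 4); both groups contain (5p + 7v - 4), giving -(11p + v + 7)(5p + 7v - 4).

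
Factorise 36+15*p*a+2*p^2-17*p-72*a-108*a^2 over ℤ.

Group: p*(2*p-9*a-9) + (12*a-4)*(2*p-9*a-9); both groups contain (2*p-9*a-9).

(2*p-9*a-9)*(p+12*a-4)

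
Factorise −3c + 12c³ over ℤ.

Pull out the common factor 3c; 4c² − 1 is a difference of squares.

3c(2c + 1)(2c − 1)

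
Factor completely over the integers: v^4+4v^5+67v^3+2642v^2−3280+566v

Among the possible rational roots, v = −5/4 is a root, so (4v+5) divides it; the quotient is v^4−v^3+18v^2+638v−656.
Continuing, v = −8 is a root, so (v+8) is a factor; dividing leaves v^3−9v^2+90v−82.
Then v = 1 is a root, so (v−1) divides it; the quotient is v^2−8v+82.
The quadratic v^2−8v+82 has discriminant −264 < 0 and is irreducible over ℤ.

(4v+5)(v+8)(v−1)(v^2−8v+82)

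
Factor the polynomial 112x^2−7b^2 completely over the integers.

7(4x−b)(4x+b)

Factor out 7, leaving 16x^2−b^2, which is a difference of two squares.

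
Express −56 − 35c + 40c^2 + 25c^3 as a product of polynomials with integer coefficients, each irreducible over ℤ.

Group as (25c^3 − 35c) + (40c^2 − 56) = 5c(5c^2 − 7) + 8(5c^2 − 7).
Both groups share the factor (5c^2 − 7).

(5c + 8)(5c^2 − 7)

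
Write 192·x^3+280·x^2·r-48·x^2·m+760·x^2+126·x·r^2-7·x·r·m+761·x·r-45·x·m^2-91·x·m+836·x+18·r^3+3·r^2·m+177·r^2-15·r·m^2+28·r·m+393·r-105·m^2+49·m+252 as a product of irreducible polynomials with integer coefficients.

(8·x+6·r-5·m+9)·(8·x+3·r+3·m+4)·(3·x+r+7)

Group: 8·x·(24·x^2+17·x·r+9·x·m+68·x+3·r^2+3·r·m+25·r+21·m+28) + (6·r-5·m+9)·(24·x^2+17·x·r+9·x·m+68·x+3·r^2+3·r·m+25·r+21·m+28); both groups contain (24·x^2+17·x·r+9·x·m+68·x+3·r^2+3·r·m+25·r+21·m+28), so (8·x+6·r-5·m+9) is a factor with cofactor 24·x^2+17·x·r+9·x·m+68·x+3·r^2+3·r·m+25·r+21·m+28.
The cofactor groups again: 24·x^2+17·x·r+9·x·m+68·x+3·r^2+3·r·m+25·r+21·m+28 = 8·x·(3·x+r+7) + (3·r+3·m+4)·(3·x+r+7); both groups contain (3·x+r+7), giving (8·x+3·r+3·m+4)·(3·x+r+7).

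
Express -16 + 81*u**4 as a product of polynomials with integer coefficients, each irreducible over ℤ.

(3*u)⁴ − (2)⁴ = ((3*u)² − (2)²)((3*u)² + (2)²); the first factor splits again, the second (9*u**2 + 4) is irreducible.

(3*u + 2)*(3*u - 2)*(9*u**2 + 4)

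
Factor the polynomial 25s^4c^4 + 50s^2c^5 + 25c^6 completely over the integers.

25c^4(s^2 + c)^2

Factor out 25c^4 first: what remains is s^4 + 2s^2c + c^2.
Recognize a perfect-square trinomial with the parts c and s^2.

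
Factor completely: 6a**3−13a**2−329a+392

Among the possible rational roots, a = 8 is a root, so (a−8) divides it; the quotient is 6a**2+35a−49.
The remaining quadratic factors as (6a−7)(a+7).

(6a−7)(a+7)(a−8)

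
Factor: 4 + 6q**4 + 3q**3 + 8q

(2q + 1)(3q**3 + 4)

Group as (6q**4 + 8q) + (3q**3 + 4) = 2q(3q**3 + 4) + (3q**3 + 4).
Both groups share the factor (3q**3 + 4).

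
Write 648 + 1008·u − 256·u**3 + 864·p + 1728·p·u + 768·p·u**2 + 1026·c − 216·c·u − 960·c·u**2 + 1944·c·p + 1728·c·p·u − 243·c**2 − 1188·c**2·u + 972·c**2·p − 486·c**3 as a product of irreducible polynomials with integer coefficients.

Group: 9·c·(−54·c**2 + 108·c·p − 84·c·u + 45·c + 96·p·u + 72·p − 32·u**2 + 48·u + 54) + (8·u + 12)·(−54·c**2 + 108·c·p − 84·c·u + 45·c + 96·p·u + 72·p − 32·u**2 + 48·u + 54); both groups contain (−54·c**2 + 108·c·p − 84·c·u + 45·c + 96·p·u + 72·p − 32·u**2 + 48·u + 54), so (9·c + 8·u + 12) is a factor with cofactor −54·c**2 + 108·c·p − 84·c·u + 45·c + 96·p·u + 72·p − 32·u**2 + 48·u + 54.
The cofactor groups again: −54·c**2 + 108·c·p − 84·c·u + 45·c + 96·p·u + 72·p − 32·u**2 + 48·u + 54 = −6·c·(9·c + 8·u + 6) + (12·p − 4·u + 9)·(9·c + 8·u + 6); both groups contain (9·c + 8·u + 6), giving −(6·c − 12·p + 4·u − 9)·(9·c + 8·u + 6).

−(6·c − 12·p + 4·u − 9)·(9·c + 8·u + 12)·(9·c + 8·u + 6)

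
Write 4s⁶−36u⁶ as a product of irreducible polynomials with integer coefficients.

4(s³+3u³)(s³−3u³)

Every term has a factor of 4; factoring it out leaves s⁶−9u⁶.
Recognize a difference of squares with the parts s³ and 3u³.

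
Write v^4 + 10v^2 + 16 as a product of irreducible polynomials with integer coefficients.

Substitute u = v^2 to get a quadratic in u, then factor.
v^2 + 2 is irreducible over ℤ (always positive, so no real roots).
v^2 + 8 is irreducible over ℤ (always positive, so no real roots).

(v^2 + 2)(v^2 + 8)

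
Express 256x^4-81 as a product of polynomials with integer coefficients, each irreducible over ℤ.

(4x)⁴ − (3)⁴ = ((4x)² − (3)²)((4x)² + (3)²); the first factor splits again, the second (16x^2+9) is irreducible.

(4x+3)(4x-3)(16x^2+9)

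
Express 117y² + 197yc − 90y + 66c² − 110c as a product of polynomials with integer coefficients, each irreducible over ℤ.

(9y + 11c)(13y + 6c − 10)

Group: 9y(13y + 6c − 10) + 11c(13y + 6c − 10); both groups contain (13y + 6c − 10).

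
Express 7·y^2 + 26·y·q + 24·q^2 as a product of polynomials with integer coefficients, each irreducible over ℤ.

(7·y + 12·q)·(y + 2·q)

Group: 7·y·(y + 2·q) + 12·q·(y + 2·q); both groups contain (y + 2·q).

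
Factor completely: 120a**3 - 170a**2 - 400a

Pull out the common factor 10a, then factor the remaining trinomial.

10a(3a - 8)(4a + 5)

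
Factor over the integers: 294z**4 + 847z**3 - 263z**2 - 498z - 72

(6z + 1)(7z + 4)(7z - 6)(z + 3)

Trying the rational-root candidates, z = -1/6 is a root, so (6z + 1) divides it; the quotient is 49z**3 + 133z**2 - 66z - 72.
Continuing, z = 6/7 is a root, so (7z - 6) is a factor; dividing leaves 7z**2 + 25z + 12.
The remaining quadratic factors as (7z + 4)(z + 3).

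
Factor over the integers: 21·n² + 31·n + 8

(3·n + 1)·(7·n + 8)

Need a pair with product 21·8 = 168 and sum 31: that's 24 and 7.
Split the middle term: 21·n² + 24·n + 7·n + 8 = 3·n·(7·n + 8) + (7·n + 8).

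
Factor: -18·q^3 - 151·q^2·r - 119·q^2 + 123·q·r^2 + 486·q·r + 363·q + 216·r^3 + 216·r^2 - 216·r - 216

-(2·q - 3·r - 3)·(9·q + 8·r - 8)·(q + 9·r + 9)

Group: 2·q·(-9·q^2 - 89·q·r - 73·q - 72·r^2 + 72) + (-3·r - 3)·(-9·q^2 - 89·q·r - 73·q - 72·r^2 + 72); both groups contain (-9·q^2 - 89·q·r - 73·q - 72·r^2 + 72), so (2·q - 3·r - 3) is a factor with cofactor -9·q^2 - 89·q·r - 73·q - 72·r^2 + 72.
The cofactor groups again: -9·q^2 - 89·q·r - 73·q - 72·r^2 + 72 = -9·q·(q + 9·r + 9) + (-8·r + 8)·(q + 9·r + 9); both groups contain (q + 9·r + 9), giving -(9·q + 8·r - 8)·(q + 9·r + 9).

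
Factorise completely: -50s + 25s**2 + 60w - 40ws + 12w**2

Group: 6w(2w - 5s + 10) - 5s(2w - 5s + 10); both groups contain (2w - 5s + 10).

(2w - 5s + 10)(6w - 5s)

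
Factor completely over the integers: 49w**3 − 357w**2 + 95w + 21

Among the possible rational roots, w = 7 is a root, so (w − 7) is a factor; dividing leaves 49w**2 − 14w − 3.
The remaining quadratic factors as (7w + 1)(7w − 3).

(7w + 1)(7w − 3)(w − 7)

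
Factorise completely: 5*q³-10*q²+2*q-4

Group as (5*q³+2*q) + (-10*q²-4) = q*(5*q²+2) - 2*(5*q²+2).
Both groups share the factor (5*q²+2).

(q-2)*(5*q²+2)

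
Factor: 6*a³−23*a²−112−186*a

Among the possible rational roots, a = −7/2 is a root, giving the factor (2*a+7) and quotient 3*a²−22*a−16.
The remaining quadratic factors as (a−8)(3*a+2).

(2*a+7)*(3*a+2)*(a−8)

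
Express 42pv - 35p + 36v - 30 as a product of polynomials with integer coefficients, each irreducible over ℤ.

Group as (42pv - 35p) + (36v - 30) = 7p(6v - 5) + 6(6v - 5).
Both groups share the factor (6v - 5).

(6v - 5)(7p + 6)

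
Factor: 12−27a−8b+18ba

(2b−3)(9a−4)

Group as (18ba−8b) + (−27a+12) = 2b(9a−4) − 3(9a−4).
Both groups share the factor (9a−4).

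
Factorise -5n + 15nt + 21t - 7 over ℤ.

(3t - 1)(5n + 7)

Group as (15nt - 5n) + (21t - 7) = 5n(3t - 1) + 7(3t - 1).
Both groups share the factor (3t - 1).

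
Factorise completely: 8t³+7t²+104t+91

(8t+7)(t²+13)

Group as (8t³+104t) + (7t²+91) = 8t(t²+13) + 7(t²+13).
Both groups share the factor (t²+13).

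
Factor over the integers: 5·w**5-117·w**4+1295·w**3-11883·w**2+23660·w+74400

(5·w+8)·(w-15)·(w-5)·(w**2-5·w+124)

Among the possible rational roots, w = -8/5 is a root, so (5·w+8) is a factor; dividing leaves w**4-25·w**3+299·w**2-2855·w+9300.
Then w = 15 is a root, so (w-15) is a factor; dividing leaves w**3-10·w**2+149·w-620.
Then w = 5 is a root, giving the factor (w-5) and quotient w**2-5·w+124.
The quadratic w**2-5·w+124 has discriminant -471 < 0 and is irreducible over ℤ.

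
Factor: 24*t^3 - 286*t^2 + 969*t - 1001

Testing divisors of the constant over divisors of the leading coefficient, t = 11/4 is a root, so (4*t - 11) is a factor; dividing leaves 6*t^2 - 55*t + 91.
The remaining quadratic factors as (t - 7)(6*t - 13).

(4*t - 11)*(6*t - 13)*(t - 7)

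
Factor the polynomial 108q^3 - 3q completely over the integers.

Factor out 3q, leaving 36q^2 - 1, which is a difference of two squares.

3q(6q + 1)(6q - 1)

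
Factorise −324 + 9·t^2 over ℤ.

9·(t + 6)·(t − 6)

Every term has a factor of 9. Then t^2 − 36 = (t)² − (6)².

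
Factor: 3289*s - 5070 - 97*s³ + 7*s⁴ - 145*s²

Trying the rational-root candidates, s = 13/7 is a root, giving the factor (7*s - 13) and quotient s³ - 12*s² - 43*s + 390.
Next, s = -6 is a root, so (s + 6) divides it; the quotient is s² - 18*s + 65.
The remaining quadratic factors as (s - 5)(s - 13).

(7*s - 13)*(s + 6)*(s - 13)*(s - 5)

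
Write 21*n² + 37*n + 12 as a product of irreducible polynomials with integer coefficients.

(3*n + 4)*(7*n + 3)

Need a pair with product 21·12 = 252 and sum 37: that's 9 and 28.
Split the middle term: 21*n² + 9*n + 28*n + 12 = 3*n*(7*n + 3) + 4*(7*n + 3).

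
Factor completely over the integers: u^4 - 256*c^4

Difference of squares twice: with A = u and B = 4*c, A⁴ − B⁴ = (A² − B²)(A² + B²), and A² − B² factors again.

(u - 4*c)*(u + 4*c)*(u^2 + 16*c^2)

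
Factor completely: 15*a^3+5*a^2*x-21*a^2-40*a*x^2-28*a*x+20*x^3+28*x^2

(3*a-2*x)*(5*a-5*x-7)*(a+2*x)

Group: 3*a*(5*a^2+5*a*x-7*a-10*x^2-14*x) - 2*x*(5*a^2+5*a*x-7*a-10*x^2-14*x); both groups contain (5*a^2+5*a*x-7*a-10*x^2-14*x), so (3*a-2*x) is a factor with cofactor 5*a^2+5*a*x-7*a-10*x^2-14*x.
The cofactor groups again: 5*a^2+5*a*x-7*a-10*x^2-14*x = 5*a*(a+2*x) + (-5*x-7)*(a+2*x); both groups contain (a+2*x), giving (5*a-5*x-7)*(a+2*x).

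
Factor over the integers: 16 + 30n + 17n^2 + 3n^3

By the rational root theorem, n = −2 is a root, giving the factor (n + 2) and quotient 3n^2 + 11n + 8.
The remaining quadratic factors as (3n + 8)(n + 1).

(3n + 8)(n + 1)(n + 2)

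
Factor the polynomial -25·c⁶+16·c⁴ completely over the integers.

-c⁴·(5·c+4)·(5·c-4)

Every term has a factor of c⁴; factoring it out leaves -25·c²+16.
Recognize a difference of squares with the parts 4 and 5·c.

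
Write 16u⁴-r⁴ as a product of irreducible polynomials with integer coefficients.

(2u-r)(2u+r)(4u²+r²)

(2u)⁴ − (r)⁴ = ((2u)² − (r)²)((2u)² + (r)²); the first factor splits again, the second (4u²+r²) is irreducible.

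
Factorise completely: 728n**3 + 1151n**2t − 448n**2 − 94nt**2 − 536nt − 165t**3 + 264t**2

Group: 7n(104n**2 + nt − 64n − 15t**2 + 24t) + 11t(104n**2 + nt − 64n − 15t**2 + 24t); both groups contain (104n**2 + nt − 64n − 15t**2 + 24t), so (7n + 11t) is a factor with cofactor 104n**2 + nt − 64n − 15t**2 + 24t.
The cofactor groups again: 104n**2 + nt − 64n − 15t**2 + 24t = 8n(13n + 5t − 8) − 3t(13n + 5t − 8); both groups contain (13n + 5t − 8), giving (8n − 3t)(13n + 5t − 8).

(13n + 5t − 8)(7n + 11t)(8n − 3t)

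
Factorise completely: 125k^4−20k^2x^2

Pull out the common factor 5k^2; 25k^2−4x^2 is a difference of squares.

5k^2(5k+2x)(5k−2x)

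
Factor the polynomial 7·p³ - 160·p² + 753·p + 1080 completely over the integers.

(7·p + 8)·(p - 15)·(p - 9)

Trying the rational-root candidates, p = 15 is a root, so (p - 15) divides it; the quotient is 7·p² - 55·p - 72.
The remaining quadratic factors as (7·p + 8)(p - 9).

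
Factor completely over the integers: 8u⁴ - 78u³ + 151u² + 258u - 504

By the rational root theorem, u = 6 is a root, giving the factor (u - 6) and quotient 8u³ - 30u² - 29u + 84.
Next, u = -7/4 is a root, giving the factor (4u + 7) and quotient 2u² - 11u + 12.
The remaining quadratic factors as (u - 4)(2u - 3).

(2u - 3)(4u + 7)(u - 4)(u - 6)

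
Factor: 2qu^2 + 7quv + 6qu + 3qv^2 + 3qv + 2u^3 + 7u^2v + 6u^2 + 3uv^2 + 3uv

(2u + v)(q + u)(u + 3v + 3)

Group: 2u(qu + 3qv + 3q + u^2 + 3uv + 3u) + v(qu + 3qv + 3q + u^2 + 3uv + 3u); both groups contain (qu + 3qv + 3q + u^2 + 3uv + 3u), so (2u + v) is a factor with cofactor qu + 3qv + 3q + u^2 + 3uv + 3u.
The cofactor groups again: qu + 3qv + 3q + u^2 + 3uv + 3u = u(q + u) + (3v + 3)(q + u); both groups contain (q + u), giving (u + 3v + 3)(q + u).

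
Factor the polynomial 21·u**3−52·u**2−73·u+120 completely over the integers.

(3·u+5)·(7·u−8)·(u−3)

Among the possible rational roots, u = −5/3 is a root, so (3·u+5) is a factor; dividing leaves 7·u**2−29·u+24.
The remaining quadratic factors as (7·u−8)(u−3).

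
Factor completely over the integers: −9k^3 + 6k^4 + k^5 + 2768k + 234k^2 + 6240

Trying the rational-root candidates, k = −6 is a root, giving the factor (k + 6) and quotient k^4 − 9k^2 + 288k + 1040.
Then k = −5 is a root, giving the factor (k + 5) and quotient k^3 − 5k^2 + 16k + 208.
Then k = −4 is a root, giving the factor (k + 4) and quotient k^2 − 9k + 52.
The quadratic k^2 − 9k + 52 has discriminant −127 < 0 and is irreducible over ℤ.

(k + 4)(k + 5)(k + 6)(k^2 − 9k + 52)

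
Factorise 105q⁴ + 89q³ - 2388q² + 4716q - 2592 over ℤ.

(3q - 8)(5q - 6)(7q - 9)(q + 6)

Among the possible rational roots, q = 8/3 is a root, so (3q - 8) is a factor; dividing leaves 35q³ + 123q² - 468q + 324.
Continuing, q = -6 is a root, so (q + 6) is a factor; dividing leaves 35q² - 87q + 54.
The remaining quadratic factors as (5q - 6)(7q - 9).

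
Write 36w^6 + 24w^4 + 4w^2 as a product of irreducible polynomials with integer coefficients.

Factor out 4w^2 first: what remains is 9w^4 + 6w^2 + 1.
Recognize a perfect-square trinomial with the parts 3w^2 and 1.

4w^2(3w^2 + 1)^2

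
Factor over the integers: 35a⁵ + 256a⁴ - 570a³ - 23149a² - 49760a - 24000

(5a + 8)(7a + 5)(a - 8)(a² + 13a + 75)

Testing divisors of the constant over divisors of the leading coefficient, a = 8 is a root, giving the factor (a - 8) and quotient 35a⁴ + 536a³ + 3718a² + 6595a + 3000.
Next, a = -5/7 is a root, so (7a + 5) is a factor; dividing leaves 5a³ + 73a² + 479a + 600.
Then a = -8/5 is a root, giving the factor (5a + 8) and quotient a² + 13a + 75.
The quadratic a² + 13a + 75 has discriminant -131 < 0 and is irreducible over ℤ.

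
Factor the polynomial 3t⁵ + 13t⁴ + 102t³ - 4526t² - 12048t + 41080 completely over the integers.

By the rational root theorem, t = -13/3 is a root, so (3t + 13) divides it; the quotient is t⁴ + 34t² - 1656t + 3160.
Next, t = 2 is a root, so (t - 2) is a factor; dividing leaves t³ + 2t² + 38t - 1580.
Next, t = 10 is a root, so (t - 10) is a factor; dividing leaves t² + 12t + 158.
The quadratic t² + 12t + 158 has discriminant -488 < 0 and is irreducible over ℤ.

(3t + 13)(t - 10)(t - 2)(t² + 12t + 158)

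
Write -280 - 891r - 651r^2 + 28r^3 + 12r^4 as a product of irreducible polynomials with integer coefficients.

(2r + 1)(6r + 5)(r + 8)(r - 7)

Among the possible rational roots, r = 7 is a root, so (r - 7) divides it; the quotient is 12r^3 + 112r^2 + 133r + 40.
Then r = -1/2 is a root, giving the factor (2r + 1) and quotient 6r^2 + 53r + 40.
The remaining quadratic factors as (r + 8)(6r + 5).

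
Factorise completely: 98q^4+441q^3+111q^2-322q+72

(2q-1)(7q+9)(7q-2)(q+4)

Testing divisors of the constant over divisors of the leading coefficient, q = 1/2 is a root, so (2q-1) divides it; the quotient is 49q^3+245q^2+178q-72.
Then q = -4 is a root, so (q+4) is a factor; dividing leaves 49q^2+49q-18.
The remaining quadratic factors as (7q+9)(7q-2).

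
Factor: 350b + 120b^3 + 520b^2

10b(2b + 7)(6b + 5)

Pull out the common factor 10b, then factor the remaining trinomial.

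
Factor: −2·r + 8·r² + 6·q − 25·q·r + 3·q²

Group: q·(3·q − r) + (−8·r + 2)·(3·q − r); both groups contain (3·q − r).

(3·q − r)·(q − 8·r + 2)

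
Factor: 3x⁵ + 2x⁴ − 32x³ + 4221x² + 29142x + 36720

(3x + 5)(x + 6)(x + 8)(x² − 15x + 153)

Trying the rational-root candidates, x = −8 is a root, so (x + 8) divides it; the quotient is 3x⁴ − 22x³ + 144x² + 3069x + 4590.
Then x = −5/3 is a root, giving the factor (3x + 5) and quotient x³ − 9x² + 63x + 918.
Continuing, x = −6 is a root, so (x + 6) is a factor; dividing leaves x² − 15x + 153.
The quadratic x² − 15x + 153 has discriminant −387 < 0 and is irreducible over ℤ.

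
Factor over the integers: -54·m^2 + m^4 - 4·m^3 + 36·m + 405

Trying the rational-root candidates, m = 3 is a root, so (m - 3) divides it; the quotient is m^3 - m^2 - 57·m - 135.
Continuing, m = 9 is a root, so (m - 9) divides it; the quotient is m^2 + 8·m + 15.
The remaining quadratic factors as (m + 3)(m + 5).

(m + 3)·(m + 5)·(m - 3)·(m - 9)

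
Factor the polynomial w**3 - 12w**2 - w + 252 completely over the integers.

(w + 4)(w - 7)(w - 9)

Trying the rational-root candidates, w = 7 is a root, so (w - 7) divides it; the quotient is w**2 - 5w - 36.
The remaining quadratic factors as (w - 9)(w + 4).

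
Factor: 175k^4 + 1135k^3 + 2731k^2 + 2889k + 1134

By the rational root theorem, k = −9/7 is a root, giving the factor (7k + 9) and quotient 25k^3 + 130k^2 + 223k + 126.
Continuing, k = −9/5 is a root, so (5k + 9) is a factor; dividing leaves 5k^2 + 17k + 14.
The remaining quadratic factors as (5k + 7)(k + 2).

(5k + 7)(5k + 9)(7k + 9)(k + 2)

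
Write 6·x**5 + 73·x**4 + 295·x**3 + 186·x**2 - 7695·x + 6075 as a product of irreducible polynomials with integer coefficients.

Testing divisors of the constant over divisors of the leading coefficient, x = 3 is a root, giving the factor (x - 3) and quotient 6·x**4 + 91·x**3 + 568·x**2 + 1890·x - 2025.
Then x = -9 is a root, so (x + 9) divides it; the quotient is 6·x**3 + 37·x**2 + 235·x - 225.
Next, x = 5/6 is a root, giving the factor (6·x - 5) and quotient x**2 + 7·x + 45.
The quadratic x**2 + 7·x + 45 has discriminant -131 < 0 and is irreducible over ℤ.

(6·x - 5)·(x + 9)·(x - 3)·(x**2 + 7·x + 45)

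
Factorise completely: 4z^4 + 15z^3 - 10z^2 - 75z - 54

(4z - 9)(z + 1)(z + 2)(z + 3)

Trying the rational-root candidates, z = 9/4 is a root, giving the factor (4z - 9) and quotient z^3 + 6z^2 + 11z + 6.
Next, z = -2 is a root, so (z + 2) divides it; the quotient is z^2 + 4z + 3.
The remaining quadratic factors as (z + 3)(z + 1).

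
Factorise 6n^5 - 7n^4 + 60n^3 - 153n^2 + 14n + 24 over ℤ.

(2n - 1)(3n + 1)(n - 2)(n^2 + n + 12)

Testing divisors of the constant over divisors of the leading coefficient, n = -1/3 is a root, giving the factor (3n + 1) and quotient 2n^4 - 3n^3 + 21n^2 - 58n + 24.
Continuing, n = 1/2 is a root, so (2n - 1) is a factor; dividing leaves n^3 - n^2 + 10n - 24.
Next, n = 2 is a root, so (n - 2) is a factor; dividing leaves n^2 + n + 12.
The quadratic n^2 + n + 12 has discriminant -47 < 0 and is irreducible over ℤ.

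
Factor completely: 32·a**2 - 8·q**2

8·(2·a + q)·(2·a - q)

Pull out the common factor 8; 4·a**2 - q**2 is a difference of squares.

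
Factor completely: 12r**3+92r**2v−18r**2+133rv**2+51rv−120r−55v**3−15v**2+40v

(2r+11v−8)(2r+5v+5)(3r−v)

Group: 2r(6r**2+31rv−24r−11v**2+8v) + (5v+5)(6r**2+31rv−24r−11v**2+8v); both groups contain (6r**2+31rv−24r−11v**2+8v), so (2r+5v+5) is a factor with cofactor 6r**2+31rv−24r−11v**2+8v.
The cofactor groups again: 6r**2+31rv−24r−11v**2+8v = 2r(3r−v) + (11v−8)(3r−v); both groups contain (3r−v), giving (2r+11v−8)(3r−v).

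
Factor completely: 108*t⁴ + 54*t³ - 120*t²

6*t²*(3*t + 4)*(6*t - 5)

Pull out the common factor 6*t², then factor the remaining trinomial.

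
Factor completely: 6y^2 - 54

Every term has a factor of 6. Then y^2 - 9 = (y)² − (3)².

6(y + 3)(y - 3)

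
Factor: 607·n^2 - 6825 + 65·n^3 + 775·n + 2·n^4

Among the possible rational roots, n = -13 is a root, so (n + 13) divides it; the quotient is 2·n^3 + 39·n^2 + 100·n - 525.
Next, n = 5/2 is a root, giving the factor (2·n - 5) and quotient n^2 + 22·n + 105.
The remaining quadratic factors as (n + 15)(n + 7).

(2·n - 5)·(n + 13)·(n + 15)·(n + 7)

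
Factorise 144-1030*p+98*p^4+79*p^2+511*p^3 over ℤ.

(2*p+9)*(7*p-1)*(7*p-8)*(p+2)

By the rational root theorem, p = 8/7 is a root, so (7*p-8) divides it; the quotient is 14*p^3+89*p^2+113*p-18.
Continuing, p = -2 is a root, so (p+2) divides it; the quotient is 14*p^2+61*p-9.
The remaining quadratic factors as (7*p-1)(2*p+9).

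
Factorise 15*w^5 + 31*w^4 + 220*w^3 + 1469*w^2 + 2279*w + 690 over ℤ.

By the rational root theorem, w = -3 is a root, so (w + 3) is a factor; dividing leaves 15*w^4 - 14*w^3 + 262*w^2 + 683*w + 230.
Then w = -5/3 is a root, so (3*w + 5) divides it; the quotient is 5*w^3 - 13*w^2 + 109*w + 46.
Next, w = -2/5 is a root, giving the factor (5*w + 2) and quotient w^2 - 3*w + 23.
The quadratic w^2 - 3*w + 23 has discriminant -83 < 0 and is irreducible over ℤ.

(3*w + 5)*(5*w + 2)*(w + 3)*(w^2 - 3*w + 23)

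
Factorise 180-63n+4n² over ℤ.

(4n-15)(n-12)

Need a pair with product 4·180 = 720 and sum -63: that's -15 and -48.
Split the middle term: 4n²-15n - 48n+180 = n(4n-15) - 12(4n-15).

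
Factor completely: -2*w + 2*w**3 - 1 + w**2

Group as (2*w**3 - 2*w) + (w**2 - 1) = 2*w*(w**2 - 1) + (w**2 - 1).
Both groups share the factor (w**2 - 1).

(2*w + 1)*(w + 1)*(w - 1)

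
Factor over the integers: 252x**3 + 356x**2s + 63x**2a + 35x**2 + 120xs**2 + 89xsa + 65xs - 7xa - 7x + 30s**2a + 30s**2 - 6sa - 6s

Group: 4x(63x**2 + 89xs - 7x + 30s**2 - 6s) + (a + 1)(63x**2 + 89xs - 7x + 30s**2 - 6s); both groups contain (63x**2 + 89xs - 7x + 30s**2 - 6s), so (4x + a + 1) is a factor with cofactor 63x**2 + 89xs - 7x + 30s**2 - 6s.
The cofactor groups again: 63x**2 + 89xs - 7x + 30s**2 - 6s = 9x(7x + 6s) + (5s - 1)(7x + 6s); both groups contain (7x + 6s), giving (9x + 5s - 1)(7x + 6s).

(9x + 5s - 1)(7x + 6s)(4x + a + 1)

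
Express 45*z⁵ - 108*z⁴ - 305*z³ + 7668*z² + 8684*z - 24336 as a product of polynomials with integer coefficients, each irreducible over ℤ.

(3*z + 13)*(3*z - 4)*(5*z + 13)*(z² - 8*z + 36)

By the rational root theorem, z = 4/3 is a root, giving the factor (3*z - 4) and quotient 15*z⁴ - 16*z³ - 123*z² + 2392*z + 6084.
Next, z = -13/5 is a root, giving the factor (5*z + 13) and quotient 3*z³ - 11*z² + 4*z + 468.
Then z = -13/3 is a root, giving the factor (3*z + 13) and quotient z² - 8*z + 36.
The quadratic z² - 8*z + 36 has discriminant -80 < 0 and is irreducible over ℤ.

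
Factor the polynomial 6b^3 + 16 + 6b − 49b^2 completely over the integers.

By the rational root theorem, b = 8 is a root, so (b − 8) is a factor; dividing leaves 6b^2 − b − 2.
The remaining quadratic factors as (3b − 2)(2b + 1).

(2b + 1)(3b − 2)(b − 8)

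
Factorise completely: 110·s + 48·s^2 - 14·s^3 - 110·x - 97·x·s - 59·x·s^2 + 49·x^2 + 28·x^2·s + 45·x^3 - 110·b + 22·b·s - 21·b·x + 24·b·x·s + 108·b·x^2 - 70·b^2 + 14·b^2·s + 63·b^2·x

(9·x + 2·s - 10)·(7·b + 5·x + 7·s + 11)·(b + x - s)

Group: 9·x·(7·b^2 + 12·b·x + 11·b + 5·x^2 + 2·x·s + 11·x - 7·s^2 - 11·s) + (2·s - 10)·(7·b^2 + 12·b·x + 11·b + 5·x^2 + 2·x·s + 11·x - 7·s^2 - 11·s); both groups contain (7·b^2 + 12·b·x + 11·b + 5·x^2 + 2·x·s + 11·x - 7·s^2 - 11·s), so (9·x + 2·s - 10) is a factor with cofactor 7·b^2 + 12·b·x + 11·b + 5·x^2 + 2·x·s + 11·x - 7·s^2 - 11·s.
The cofactor groups again: 7·b^2 + 12·b·x + 11·b + 5·x^2 + 2·x·s + 11·x - 7·s^2 - 11·s = b·(7·b + 5·x + 7·s + 11) + (x - s)·(7·b + 5·x + 7·s + 11); both groups contain (7·b + 5·x + 7·s + 11), giving (b + x - s)·(7·b + 5·x + 7·s + 11).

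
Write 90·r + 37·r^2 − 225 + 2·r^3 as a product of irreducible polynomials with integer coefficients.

By the rational root theorem, r = −15 is a root, so (r + 15) is a factor; dividing leaves 2·r^2 + 7·r − 15.
The remaining quadratic factors as (r + 5)(2·r − 3).

(2·r − 3)·(r + 15)·(r + 5)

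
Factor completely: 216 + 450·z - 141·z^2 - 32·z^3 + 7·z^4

(7·z + 3)·(z + 4)·(z - 3)·(z - 6)

Testing divisors of the constant over divisors of the leading coefficient, z = 6 is a root, so (z - 6) is a factor; dividing leaves 7·z^3 + 10·z^2 - 81·z - 36.
Continuing, z = 3 is a root, so (z - 3) divides it; the quotient is 7·z^2 + 31·z + 12.
The remaining quadratic factors as (7·z + 3)(z + 4).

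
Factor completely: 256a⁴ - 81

Difference of squares twice: with A = 4a and B = 3, A⁴ − B⁴ = (A² − B²)(A² + B²), and A² − B² factors again.

(4a + 3)(4a - 3)(16a² + 9)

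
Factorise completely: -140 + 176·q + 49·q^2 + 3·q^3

(3·q - 2)·(q + 10)·(q + 7)

Among the possible rational roots, q = -10 is a root, so (q + 10) divides it; the quotient is 3·q^2 + 19·q - 14.
The remaining quadratic factors as (q + 7)(3·q - 2).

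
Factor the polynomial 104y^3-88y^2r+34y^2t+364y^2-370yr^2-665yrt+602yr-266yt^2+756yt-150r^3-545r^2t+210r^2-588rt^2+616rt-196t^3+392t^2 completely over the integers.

Group: 2y(52y^2-70yr-35yt+182y-150r^2-245rt+210r-98t^2+196t) + (r+2t)(52y^2-70yr-35yt+182y-150r^2-245rt+210r-98t^2+196t); both groups contain (52y^2-70yr-35yt+182y-150r^2-245rt+210r-98t^2+196t), so (2y+r+2t) is a factor with cofactor 52y^2-70yr-35yt+182y-150r^2-245rt+210r-98t^2+196t.
The cofactor groups again: 52y^2-70yr-35yt+182y-150r^2-245rt+210r-98t^2+196t = 13y(4y-10r-7t+14) + (15r+14t)(4y-10r-7t+14); both groups contain (4y-10r-7t+14), giving (13y+15r+14t)(4y-10r-7t+14).

(4y-10r-7t+14)(13y+15r+14t)(2y+r+2t)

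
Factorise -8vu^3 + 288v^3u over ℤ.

Every term has a factor of 8vu. Then 36v^2 - u^2 = (6v)² − (u)².

8uv(6v - u)(6v + u)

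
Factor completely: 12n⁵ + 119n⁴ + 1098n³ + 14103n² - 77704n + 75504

(3n - 4)(4n - 11)(n + 13)(n² + n + 132)

By the rational root theorem, n = -13 is a root, so (n + 13) is a factor; dividing leaves 12n⁴ - 37n³ + 1579n² - 6424n + 5808.
Then n = 4/3 is a root, so (3n - 4) divides it; the quotient is 4n³ - 7n² + 517n - 1452.
Then n = 11/4 is a root, so (4n - 11) divides it; the quotient is n² + n + 132.
The quadratic n² + n + 132 has discriminant -527 < 0 and is irreducible over ℤ.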